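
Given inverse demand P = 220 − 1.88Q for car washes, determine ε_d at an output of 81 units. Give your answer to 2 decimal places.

-0.44

At Q = 81, P = 220 − 1.88(81) = 67.72.
dP/dQ = −1.88, so dQ/dP = 1/(−1.88) = -0.532.
ε = (dQ/dP)(P/Q) = (-0.532)(67.72/81).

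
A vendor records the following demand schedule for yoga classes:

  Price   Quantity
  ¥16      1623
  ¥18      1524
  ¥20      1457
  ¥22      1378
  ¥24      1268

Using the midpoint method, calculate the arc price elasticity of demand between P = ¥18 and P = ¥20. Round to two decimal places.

-0.43

At P = 18, Q = 1524; at P = 20, Q = 1457.
ΔQ = -67, ΔP = 2. Midpoints: P̄ = 19.00, Q̄ = 1490.5.
ε = (ΔQ/ΔP)(P̄/Q̄) = (-67/2)(19.00/1490.5).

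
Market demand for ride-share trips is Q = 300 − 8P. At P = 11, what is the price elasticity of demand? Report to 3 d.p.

-0.415

At P = 11, Q = 212.
dQ/dP = −8.
ε = (dQ/dP)(P/Q) = (-8)(11/212).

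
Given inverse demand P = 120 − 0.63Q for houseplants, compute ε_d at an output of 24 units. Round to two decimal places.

-6.94

At Q = 24, P = 120 − 0.63(24) = 104.88.
dP/dQ = −0.63, so dQ/dP = 1/(−0.63) = -1.587.
ε = (dQ/dP)(P/Q) = (-1.587)(104.88/24).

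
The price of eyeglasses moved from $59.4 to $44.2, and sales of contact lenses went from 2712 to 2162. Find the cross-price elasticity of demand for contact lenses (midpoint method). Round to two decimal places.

ΔQ_x = 2162 − 2712 = -550; ΔP_y = 44.2 − 59.4 = -15.2.
Midpoints: P̄_y = 51.80, Q̄_x = 2437.0.
ε_xy = (ΔQ_x/ΔP_y)(P̄_y/Q̄_x) = (-550/-15.2)(51.80/2437.0).

0.77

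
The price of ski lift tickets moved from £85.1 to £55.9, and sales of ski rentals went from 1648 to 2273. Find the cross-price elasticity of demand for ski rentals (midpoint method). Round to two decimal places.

ΔQ_x = 2273 − 1648 = 625; ΔP_y = 55.9 − 85.1 = -29.2.
Midpoints: P̄_y = 70.50, Q̄_x = 1960.5.
ε_xy = (ΔQ_x/ΔP_y)(P̄_y/Q̄_x) = (625/-29.2)(70.50/1960.5).

-0.77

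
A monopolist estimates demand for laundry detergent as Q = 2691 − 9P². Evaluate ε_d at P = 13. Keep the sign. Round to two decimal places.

At P = 13, Q = 1170.
dQ/dP = −18P = -234.
ε = (dQ/dP)(P/Q) = (-234)(13/1170).

-2.60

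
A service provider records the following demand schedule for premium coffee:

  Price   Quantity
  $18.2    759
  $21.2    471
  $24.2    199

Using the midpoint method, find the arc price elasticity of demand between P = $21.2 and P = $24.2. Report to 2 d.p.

-6.14

At P = 21.2, Q = 471; at P = 24.2, Q = 199.
ΔQ = -272, ΔP = 3.0. Midpoints: P̄ = 22.70, Q̄ = 335.0.
ε = (ΔQ/ΔP)(P̄/Q̄) = (-272/3.0)(22.70/335.0).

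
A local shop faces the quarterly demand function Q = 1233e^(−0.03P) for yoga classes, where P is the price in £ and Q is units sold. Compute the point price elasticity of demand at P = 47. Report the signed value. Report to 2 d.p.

-1.41

At P = 47, Q = 301.029.
dQ/dP = −0.03·1233e^(−0.03P) = −0.03Q = -9.031.
ε = (dQ/dP)(P/Q) = (-9.031)(47/301.029).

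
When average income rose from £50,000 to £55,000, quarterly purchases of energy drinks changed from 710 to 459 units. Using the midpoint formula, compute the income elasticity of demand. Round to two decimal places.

-4.51

ΔQ = -251, ΔI = 5000. Midpoints: Ī = 52,500, Q̄ = 584.5.
ε_I = (ΔQ/ΔI)(Ī/Q̄) = (-251/5000)(52500/584.5).
ε_I < 0, so the good is inferior.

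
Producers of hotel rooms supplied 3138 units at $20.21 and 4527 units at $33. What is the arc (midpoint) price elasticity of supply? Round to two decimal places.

0.75

ΔQ = 4527 − 3138 = 1389; ΔP = 33 − 20.21 = 12.79.
Midpoints: P̄ = 26.61, Q̄ = 3832.5.
ε_s = (ΔQ/ΔP)(P̄/Q̄) = (1389/12.79)(26.61/3832.5).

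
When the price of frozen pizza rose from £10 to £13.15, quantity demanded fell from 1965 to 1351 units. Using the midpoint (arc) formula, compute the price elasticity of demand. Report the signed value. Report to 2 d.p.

-1.36

ΔQ = 1351 − 1965 = -614; ΔP = 13.15 − 10 = 3.15.
Midpoints: P̄ = 11.57, Q̄ = 1658.0.
ε = (ΔQ/ΔP)(P̄/Q̄) = (-614/3.15)(11.57/1658.0).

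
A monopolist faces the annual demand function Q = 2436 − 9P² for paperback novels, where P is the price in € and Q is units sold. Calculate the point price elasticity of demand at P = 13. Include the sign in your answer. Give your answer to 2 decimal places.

At P = 13, Q = 915.
dQ/dP = −18P = -234.
ε = (dQ/dP)(P/Q) = (-234)(13/915).
|ε| > 1, so demand is elastic at this price.

-3.32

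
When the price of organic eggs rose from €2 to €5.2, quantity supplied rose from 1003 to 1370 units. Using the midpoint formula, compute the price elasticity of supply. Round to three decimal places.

0.348

ΔQ = 1370 − 1003 = 367; ΔP = 5.2 − 2 = 3.2.
Midpoints: P̄ = 3.60, Q̄ = 1186.5.
ε_s = (ΔQ/ΔP)(P̄/Q̄) = (367/3.2)(3.60/1186.5).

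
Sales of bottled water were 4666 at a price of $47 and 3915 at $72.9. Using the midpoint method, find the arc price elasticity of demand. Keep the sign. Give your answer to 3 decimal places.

ΔQ = 3915 − 4666 = -751; ΔP = 72.9 − 47 = 25.9.
Midpoints: P̄ = 59.95, Q̄ = 4290.5.
ε = (ΔQ/ΔP)(P̄/Q̄) = (-751/25.9)(59.95/4290.5).

-0.405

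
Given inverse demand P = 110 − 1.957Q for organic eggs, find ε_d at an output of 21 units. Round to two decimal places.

-1.68

At Q = 21, P = 110 − 1.957(21) = 68.90.
dP/dQ = −1.957, so dQ/dP = 1/(−1.957) = -0.511.
ε = (dQ/dP)(P/Q) = (-0.511)(68.90/21).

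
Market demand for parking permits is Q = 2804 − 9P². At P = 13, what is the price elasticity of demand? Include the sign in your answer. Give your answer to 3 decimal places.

-2.371

At P = 13, Q = 1283.
dQ/dP = −18P = -234.
ε = (dQ/dP)(P/Q) = (-234)(13/1283).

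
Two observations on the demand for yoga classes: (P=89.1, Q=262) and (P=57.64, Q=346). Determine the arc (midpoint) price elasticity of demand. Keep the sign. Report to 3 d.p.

ΔQ = 346 − 262 = 84; ΔP = 57.64 − 89.1 = -31.46.
Midpoints: P̄ = 73.37, Q̄ = 304.0.
ε = (ΔQ/ΔP)(P̄/Q̄) = (84/-31.46)(73.37/304.0).

-0.644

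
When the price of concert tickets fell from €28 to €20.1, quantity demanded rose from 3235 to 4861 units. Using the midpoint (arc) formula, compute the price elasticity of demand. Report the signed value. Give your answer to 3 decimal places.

-1.223

ΔQ = 4861 − 3235 = 1626; ΔP = 20.1 − 28 = -7.9.
Midpoints: P̄ = 24.05, Q̄ = 4048.0.
ε = (ΔQ/ΔP)(P̄/Q̄) = (1626/-7.9)(24.05/4048.0).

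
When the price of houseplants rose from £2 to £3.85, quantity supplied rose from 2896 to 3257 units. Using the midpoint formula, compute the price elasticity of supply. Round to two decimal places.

ΔQ = 3257 − 2896 = 361; ΔP = 3.85 − 2 = 1.85.
Midpoints: P̄ = 2.92, Q̄ = 3076.5.
ε_s = (ΔQ/ΔP)(P̄/Q̄) = (361/1.85)(2.92/3076.5).

0.19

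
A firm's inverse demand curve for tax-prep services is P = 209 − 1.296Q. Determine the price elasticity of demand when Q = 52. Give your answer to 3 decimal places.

-2.101

At Q = 52, P = 209 − 1.296(52) = 141.61.
dP/dQ = −1.296, so dQ/dP = 1/(−1.296) = -0.772.
ε = (dQ/dP)(P/Q) = (-0.772)(141.61/52).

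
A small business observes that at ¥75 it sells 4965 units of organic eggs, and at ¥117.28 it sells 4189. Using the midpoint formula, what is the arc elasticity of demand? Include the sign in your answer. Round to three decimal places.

ΔQ = 4189 − 4965 = -776; ΔP = 117.28 − 75 = 42.28.
Midpoints: P̄ = 96.14, Q̄ = 4577.0.
ε = (ΔQ/ΔP)(P̄/Q̄) = (-776/42.28)(96.14/4577.0).

-0.386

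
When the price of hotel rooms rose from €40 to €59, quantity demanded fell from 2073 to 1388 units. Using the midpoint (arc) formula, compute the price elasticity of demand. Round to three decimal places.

-1.031

ΔQ = 1388 − 2073 = -685; ΔP = 59 − 40 = 19.
Midpoints: P̄ = 49.50, Q̄ = 1730.5.
ε = (ΔQ/ΔP)(P̄/Q̄) = (-685/19)(49.50/1730.5).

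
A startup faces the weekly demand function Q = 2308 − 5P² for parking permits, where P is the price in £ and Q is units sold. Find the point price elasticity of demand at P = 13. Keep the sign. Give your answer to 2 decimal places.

At P = 13, Q = 1463.
dQ/dP = −10P = -130.
ε = (dQ/dP)(P/Q) = (-130)(13/1463).

-1.16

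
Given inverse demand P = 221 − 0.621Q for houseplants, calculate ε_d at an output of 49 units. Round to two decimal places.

At Q = 49, P = 221 − 0.621(49) = 190.57.
dP/dQ = −0.621, so dQ/dP = 1/(−0.621) = -1.610.
ε = (dQ/dP)(P/Q) = (-1.610)(190.57/49).

-6.26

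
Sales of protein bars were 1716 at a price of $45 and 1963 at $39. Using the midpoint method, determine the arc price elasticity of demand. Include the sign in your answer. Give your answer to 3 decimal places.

ΔQ = 1963 − 1716 = 247; ΔP = 39 − 45 = -6.
Midpoints: P̄ = 42.00, Q̄ = 1839.5.
ε = (ΔQ/ΔP)(P̄/Q̄) = (247/-6)(42.00/1839.5).

-0.940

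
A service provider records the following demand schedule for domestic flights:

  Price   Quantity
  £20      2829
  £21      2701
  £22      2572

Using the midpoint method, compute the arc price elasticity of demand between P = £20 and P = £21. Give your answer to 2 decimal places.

-0.95

At P = 20, Q = 2829; at P = 21, Q = 2701.
ΔQ = -128, ΔP = 1. Midpoints: P̄ = 20.50, Q̄ = 2765.0.
ε = (ΔQ/ΔP)(P̄/Q̄) = (-128/1)(20.50/2765.0).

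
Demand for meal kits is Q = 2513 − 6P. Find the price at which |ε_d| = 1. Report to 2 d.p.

For linear demand Q = a − bP, ε = −bP/(a − bP). |ε| = 1 when bP = a − bP, i.e. P = a/(2b).
P = 2513/(2·6) = 2513/12 = 209.4167.

209.42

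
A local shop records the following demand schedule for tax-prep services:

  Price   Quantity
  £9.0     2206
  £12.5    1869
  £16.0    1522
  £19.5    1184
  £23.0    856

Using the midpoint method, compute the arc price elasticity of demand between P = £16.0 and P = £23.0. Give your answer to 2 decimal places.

-1.56

At P = 16.0, Q = 1522; at P = 23.0, Q = 856.
ΔQ = -666, ΔP = 7.0. Midpoints: P̄ = 19.50, Q̄ = 1189.0.
ε = (ΔQ/ΔP)(P̄/Q̄) = (-666/7.0)(19.50/1189.0).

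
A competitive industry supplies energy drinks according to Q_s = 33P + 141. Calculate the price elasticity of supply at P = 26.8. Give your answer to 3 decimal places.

At P = 26.8, Q_s = 1025.40.
dQ_s/dP = 33.
ε_s = (dQ_s/dP)(P/Q_s) = (33)(26.8/1025.40).

0.862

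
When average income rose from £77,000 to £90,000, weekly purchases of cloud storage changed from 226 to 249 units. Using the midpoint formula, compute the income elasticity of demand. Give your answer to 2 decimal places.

0.62

ΔQ = 23, ΔI = 13000. Midpoints: Ī = 83,500, Q̄ = 237.5.
ε_I = (ΔQ/ΔI)(Ī/Q̄) = (23/13000)(83500/237.5).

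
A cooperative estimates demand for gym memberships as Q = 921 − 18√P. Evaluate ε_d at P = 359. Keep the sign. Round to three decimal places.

-0.294

At P = 359, Q = 579.949.
dQ/dP = −18/(2√P) = -0.475.
ε = (dQ/dP)(P/Q) = (-0.475)(359/579.949).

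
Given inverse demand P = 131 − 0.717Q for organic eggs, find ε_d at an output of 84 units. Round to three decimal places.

-1.175

At Q = 84, P = 131 − 0.717(84) = 70.77.
dP/dQ = −0.717, so dQ/dP = 1/(−0.717) = -1.395.
ε = (dQ/dP)(P/Q) = (-1.395)(70.77/84).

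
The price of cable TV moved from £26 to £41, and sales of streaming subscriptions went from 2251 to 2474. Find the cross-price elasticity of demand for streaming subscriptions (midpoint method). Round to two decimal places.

0.21

ΔQ_x = 2474 − 2251 = 223; ΔP_y = 41 − 26 = 15.
Midpoints: P̄_y = 33.50, Q̄_x = 2362.5.
ε_xy = (ΔQ_x/ΔP_y)(P̄_y/Q̄_x) = (223/15)(33.50/2362.5).
ε_xy > 0, so the goods are substitutes.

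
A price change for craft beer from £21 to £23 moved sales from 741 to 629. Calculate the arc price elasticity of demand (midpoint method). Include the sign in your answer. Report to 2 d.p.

ΔQ = 629 − 741 = -112; ΔP = 23 − 21 = 2.
Midpoints: P̄ = 22.00, Q̄ = 685.0.
ε = (ΔQ/ΔP)(P̄/Q̄) = (-112/2)(22.00/685.0).

-1.80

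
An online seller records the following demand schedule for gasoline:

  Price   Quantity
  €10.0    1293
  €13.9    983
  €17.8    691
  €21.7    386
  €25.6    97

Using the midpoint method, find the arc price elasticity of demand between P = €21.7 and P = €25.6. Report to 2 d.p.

-7.26

At P = 21.7, Q = 386; at P = 25.6, Q = 97.
ΔQ = -289, ΔP = 3.9. Midpoints: P̄ = 23.65, Q̄ = 241.5.
ε = (ΔQ/ΔP)(P̄/Q̄) = (-289/3.9)(23.65/241.5).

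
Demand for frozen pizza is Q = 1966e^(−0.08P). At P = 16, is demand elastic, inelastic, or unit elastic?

Q = 546.621, dQ/dP = -43.730.
ε = (dQ/dP)(P/Q) ≈ -1.280.
|ε| = 1.28 > 1.

elastic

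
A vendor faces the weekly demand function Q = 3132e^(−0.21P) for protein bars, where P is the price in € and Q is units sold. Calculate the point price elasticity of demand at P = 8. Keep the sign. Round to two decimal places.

At P = 8, Q = 583.723.
dQ/dP = −0.21·3132e^(−0.21P) = −0.21Q = -122.582.
ε = (dQ/dP)(P/Q) = (-122.582)(8/583.723).

-1.68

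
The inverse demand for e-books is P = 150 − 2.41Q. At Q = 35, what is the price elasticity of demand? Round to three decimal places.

-0.778

At Q = 35, P = 150 − 2.41(35) = 65.65.
dP/dQ = −2.41, so dQ/dP = 1/(−2.41) = -0.415.
ε = (dQ/dP)(P/Q) = (-0.415)(65.65/35).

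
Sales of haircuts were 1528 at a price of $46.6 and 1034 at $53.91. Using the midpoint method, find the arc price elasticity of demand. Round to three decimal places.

ΔQ = 1034 − 1528 = -494; ΔP = 53.91 − 46.6 = 7.31.
Midpoints: P̄ = 50.25, Q̄ = 1281.0.
ε = (ΔQ/ΔP)(P̄/Q̄) = (-494/7.31)(50.25/1281.0).

-2.651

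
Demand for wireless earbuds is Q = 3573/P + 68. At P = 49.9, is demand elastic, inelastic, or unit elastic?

inelastic

Q = 139.603, dQ/dP = -1.435.
ε = (dQ/dP)(P/Q) ≈ -0.513.
|ε| = 0.51 < 1.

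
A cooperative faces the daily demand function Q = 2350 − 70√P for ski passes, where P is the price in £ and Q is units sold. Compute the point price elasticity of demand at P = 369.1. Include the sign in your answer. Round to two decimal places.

At P = 369.1, Q = 1005.162.
dQ/dP = −70/(2√P) = -1.822.
ε = (dQ/dP)(P/Q) = (-1.822)(369.1/1005.162).
|ε| < 1, so demand is inelastic at this price.

-0.67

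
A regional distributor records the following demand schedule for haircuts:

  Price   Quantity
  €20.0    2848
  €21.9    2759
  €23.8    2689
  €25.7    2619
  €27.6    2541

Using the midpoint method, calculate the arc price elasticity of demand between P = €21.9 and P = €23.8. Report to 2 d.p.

At P = 21.9, Q = 2759; at P = 23.8, Q = 2689.
ΔQ = -70, ΔP = 1.9. Midpoints: P̄ = 22.85, Q̄ = 2724.0.
ε = (ΔQ/ΔP)(P̄/Q̄) = (-70/1.9)(22.85/2724.0).

-0.31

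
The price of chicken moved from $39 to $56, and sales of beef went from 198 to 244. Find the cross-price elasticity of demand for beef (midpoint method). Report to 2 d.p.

ΔQ_x = 244 − 198 = 46; ΔP_y = 56 − 39 = 17.
Midpoints: P̄_y = 47.50, Q̄_x = 221.0.
ε_xy = (ΔQ_x/ΔP_y)(P̄_y/Q̄_x) = (46/17)(47.50/221.0).
ε_xy > 0, so the goods are substitutes.

0.58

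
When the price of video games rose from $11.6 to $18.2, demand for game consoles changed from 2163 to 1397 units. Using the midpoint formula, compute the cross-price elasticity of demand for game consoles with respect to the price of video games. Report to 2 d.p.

ΔQ_x = 1397 − 2163 = -766; ΔP_y = 18.2 − 11.6 = 6.6.
Midpoints: P̄_y = 14.90, Q̄_x = 1780.0.
ε_xy = (ΔQ_x/ΔP_y)(P̄_y/Q̄_x) = (-766/6.6)(14.90/1780.0).

-0.97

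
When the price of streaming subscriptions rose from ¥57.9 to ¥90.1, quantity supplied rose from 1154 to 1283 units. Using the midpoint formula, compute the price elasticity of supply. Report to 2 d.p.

ΔQ = 1283 − 1154 = 129; ΔP = 90.1 − 57.9 = 32.2.
Midpoints: P̄ = 74.00, Q̄ = 1218.5.
ε_s = (ΔQ/ΔP)(P̄/Q̄) = (129/32.2)(74.00/1218.5).

0.24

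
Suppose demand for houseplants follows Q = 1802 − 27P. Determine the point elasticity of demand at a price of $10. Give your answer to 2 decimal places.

At P = 10, Q = 1532.
dQ/dP = −27.
ε = (dQ/dP)(P/Q) = (-27)(10/1532).

-0.18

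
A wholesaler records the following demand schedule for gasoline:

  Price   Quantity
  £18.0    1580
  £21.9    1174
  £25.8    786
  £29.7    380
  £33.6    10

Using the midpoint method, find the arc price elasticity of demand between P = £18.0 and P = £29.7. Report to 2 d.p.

At P = 18.0, Q = 1580; at P = 29.7, Q = 380.
ΔQ = -1200, ΔP = 11.7. Midpoints: P̄ = 23.85, Q̄ = 980.0.
ε = (ΔQ/ΔP)(P̄/Q̄) = (-1200/11.7)(23.85/980.0).

-2.50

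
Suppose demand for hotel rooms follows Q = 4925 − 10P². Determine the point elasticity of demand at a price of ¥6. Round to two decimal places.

-0.16

At P = 6, Q = 4565.
dQ/dP = −20P = -120.
ε = (dQ/dP)(P/Q) = (-120)(6/4565).
|ε| < 1, so demand is inelastic at this price.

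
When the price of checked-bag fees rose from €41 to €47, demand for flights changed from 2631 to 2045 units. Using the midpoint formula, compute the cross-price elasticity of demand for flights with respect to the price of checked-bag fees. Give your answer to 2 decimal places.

-1.84

ΔQ_x = 2045 − 2631 = -586; ΔP_y = 47 − 41 = 6.
Midpoints: P̄_y = 44.00, Q̄_x = 2338.0.
ε_xy = (ΔQ_x/ΔP_y)(P̄_y/Q̄_x) = (-586/6)(44.00/2338.0).
ε_xy < 0, so the goods are complements.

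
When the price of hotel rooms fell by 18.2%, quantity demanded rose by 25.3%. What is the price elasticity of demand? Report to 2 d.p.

-1.39

ε = %ΔQ / %ΔP = (25.3)/(-18.2) = -1.390.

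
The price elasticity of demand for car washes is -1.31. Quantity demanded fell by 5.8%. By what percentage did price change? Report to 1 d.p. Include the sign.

%ΔP ≈ %ΔQ / ε = (-5.8%)/(-1.31) = 4.43%.

4.4%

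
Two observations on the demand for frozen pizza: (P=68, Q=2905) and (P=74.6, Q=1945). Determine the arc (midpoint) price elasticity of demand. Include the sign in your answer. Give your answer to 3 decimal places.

ΔQ = 1945 − 2905 = -960; ΔP = 74.6 − 68 = 6.6.
Midpoints: P̄ = 71.30, Q̄ = 2425.0.
ε = (ΔQ/ΔP)(P̄/Q̄) = (-960/6.6)(71.30/2425.0).

-4.277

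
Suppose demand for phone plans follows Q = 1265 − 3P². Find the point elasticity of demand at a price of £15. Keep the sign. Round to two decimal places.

At P = 15, Q = 590.
dQ/dP = −6P = -90.
ε = (dQ/dP)(P/Q) = (-90)(15/590).

-2.29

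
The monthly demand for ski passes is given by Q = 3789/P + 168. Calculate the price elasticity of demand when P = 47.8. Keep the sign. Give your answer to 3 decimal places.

At P = 47.8, Q = 247.268.
dQ/dP = −3789/P² = -1.658.
ε = (dQ/dP)(P/Q) = (-1.658)(47.8/247.268).
|ε| < 1, so demand is inelastic at this price.

-0.321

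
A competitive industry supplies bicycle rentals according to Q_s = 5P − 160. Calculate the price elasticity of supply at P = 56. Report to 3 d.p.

At P = 56, Q_s = 120.
dQ_s/dP = 5.
ε_s = (dQ_s/dP)(P/Q_s) = (5)(56/120).

2.333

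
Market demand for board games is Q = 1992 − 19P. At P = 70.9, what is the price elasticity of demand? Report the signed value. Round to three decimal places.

-2.089

At P = 70.9, Q = 644.900.
dQ/dP = −19.
ε = (dQ/dP)(P/Q) = (-19)(70.9/644.900).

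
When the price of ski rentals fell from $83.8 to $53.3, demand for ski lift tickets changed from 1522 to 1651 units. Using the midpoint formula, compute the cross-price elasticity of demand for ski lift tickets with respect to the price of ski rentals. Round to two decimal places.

-0.18

ΔQ_x = 1651 − 1522 = 129; ΔP_y = 53.3 − 83.8 = -30.5.
Midpoints: P̄_y = 68.55, Q̄_x = 1586.5.
ε_xy = (ΔQ_x/ΔP_y)(P̄_y/Q̄_x) = (129/-30.5)(68.55/1586.5).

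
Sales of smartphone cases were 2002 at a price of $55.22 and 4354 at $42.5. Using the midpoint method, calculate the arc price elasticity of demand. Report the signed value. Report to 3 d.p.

ΔQ = 4354 − 2002 = 2352; ΔP = 42.5 − 55.22 = -12.72.
Midpoints: P̄ = 48.86, Q̄ = 3178.0.
ε = (ΔQ/ΔP)(P̄/Q̄) = (2352/-12.72)(48.86/3178.0).

-2.843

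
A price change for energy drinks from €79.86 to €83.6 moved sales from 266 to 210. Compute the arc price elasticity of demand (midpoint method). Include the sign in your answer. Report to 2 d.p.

-5.14

ΔQ = 210 − 266 = -56; ΔP = 83.6 − 79.86 = 3.74.
Midpoints: P̄ = 81.73, Q̄ = 238.0.
ε = (ΔQ/ΔP)(P̄/Q̄) = (-56/3.74)(81.73/238.0).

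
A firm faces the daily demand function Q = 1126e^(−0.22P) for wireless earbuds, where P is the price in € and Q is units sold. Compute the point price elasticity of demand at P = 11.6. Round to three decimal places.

-2.552

At P = 11.6, Q = 87.744.
dQ/dP = −0.22·1126e^(−0.22P) = −0.22Q = -19.304.
ε = (dQ/dP)(P/Q) = (-19.304)(11.6/87.744).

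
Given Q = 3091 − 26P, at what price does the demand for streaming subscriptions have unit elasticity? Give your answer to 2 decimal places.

For linear demand Q = a − bP, ε = −bP/(a − bP). |ε| = 1 when bP = a − bP, i.e. P = a/(2b).
P = 3091/(2·26) = 3091/52 = 59.4423.

59.44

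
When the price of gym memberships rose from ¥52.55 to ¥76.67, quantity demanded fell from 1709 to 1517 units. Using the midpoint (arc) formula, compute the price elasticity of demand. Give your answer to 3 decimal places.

-0.319

ΔQ = 1517 − 1709 = -192; ΔP = 76.67 − 52.55 = 24.12.
Midpoints: P̄ = 64.61, Q̄ = 1613.0.
ε = (ΔQ/ΔP)(P̄/Q̄) = (-192/24.12)(64.61/1613.0).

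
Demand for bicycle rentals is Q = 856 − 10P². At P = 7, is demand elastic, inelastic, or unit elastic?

elastic

Q = 366, dQ/dP = -140.
ε = (dQ/dP)(P/Q) ≈ -2.678.
|ε| = 2.68 > 1.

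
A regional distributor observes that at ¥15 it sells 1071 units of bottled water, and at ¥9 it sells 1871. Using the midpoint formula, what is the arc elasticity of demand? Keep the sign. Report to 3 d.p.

-1.088

ΔQ = 1871 − 1071 = 800; ΔP = 9 − 15 = -6.
Midpoints: P̄ = 12.00, Q̄ = 1471.0.
ε = (ΔQ/ΔP)(P̄/Q̄) = (800/-6)(12.00/1471.0).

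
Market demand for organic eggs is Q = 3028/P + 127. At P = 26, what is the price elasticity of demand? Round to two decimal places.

-0.48

At P = 26, Q = 243.462.
dQ/dP = −3028/P² = -4.479.
ε = (dQ/dP)(P/Q) = (-4.479)(26/243.462).
|ε| < 1, so demand is inelastic at this price.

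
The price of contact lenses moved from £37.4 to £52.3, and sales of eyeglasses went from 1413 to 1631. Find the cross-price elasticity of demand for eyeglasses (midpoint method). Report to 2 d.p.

ΔQ_x = 1631 − 1413 = 218; ΔP_y = 52.3 − 37.4 = 14.9.
Midpoints: P̄_y = 44.85, Q̄_x = 1522.0.
ε_xy = (ΔQ_x/ΔP_y)(P̄_y/Q̄_x) = (218/14.9)(44.85/1522.0).
ε_xy > 0, so the goods are substitutes.

0.43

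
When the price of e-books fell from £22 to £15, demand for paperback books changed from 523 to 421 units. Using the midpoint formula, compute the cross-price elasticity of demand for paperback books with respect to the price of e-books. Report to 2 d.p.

0.57

ΔQ_x = 421 − 523 = -102; ΔP_y = 15 − 22 = -7.
Midpoints: P̄_y = 18.50, Q̄_x = 472.0.
ε_xy = (ΔQ_x/ΔP_y)(P̄_y/Q̄_x) = (-102/-7)(18.50/472.0).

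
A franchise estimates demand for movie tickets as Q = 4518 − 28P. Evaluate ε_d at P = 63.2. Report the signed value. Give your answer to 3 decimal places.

-0.644

At P = 63.2, Q = 2748.400.
dQ/dP = −28.
ε = (dQ/dP)(P/Q) = (-28)(63.2/2748.400).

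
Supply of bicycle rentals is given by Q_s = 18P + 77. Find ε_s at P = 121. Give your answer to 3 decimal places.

At P = 121, Q_s = 2255.
dQ_s/dP = 18.
ε_s = (dQ_s/dP)(P/Q_s) = (18)(121/2255).

0.966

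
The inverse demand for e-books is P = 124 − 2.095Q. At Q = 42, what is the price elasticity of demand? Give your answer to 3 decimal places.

-0.409

At Q = 42, P = 124 − 2.095(42) = 36.01.
dP/dQ = −2.095, so dQ/dP = 1/(−2.095) = -0.477.
ε = (dQ/dP)(P/Q) = (-0.477)(36.01/42).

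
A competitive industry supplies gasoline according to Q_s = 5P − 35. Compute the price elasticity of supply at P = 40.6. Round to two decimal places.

1.21

At P = 40.6, Q_s = 168.
dQ_s/dP = 5.
ε_s = (dQ_s/dP)(P/Q_s) = (5)(40.6/168).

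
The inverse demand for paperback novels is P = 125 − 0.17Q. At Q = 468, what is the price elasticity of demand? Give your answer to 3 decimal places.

At Q = 468, P = 125 − 0.17(468) = 45.44.
dP/dQ = −0.17, so dQ/dP = 1/(−0.17) = -5.882.
ε = (dQ/dP)(P/Q) = (-5.882)(45.44/468).

-0.571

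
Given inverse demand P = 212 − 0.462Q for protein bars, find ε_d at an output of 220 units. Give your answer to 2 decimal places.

At Q = 220, P = 212 − 0.462(220) = 110.36.
dP/dQ = −0.462, so dQ/dP = 1/(−0.462) = -2.165.
ε = (dQ/dP)(P/Q) = (-2.165)(110.36/220).

-1.09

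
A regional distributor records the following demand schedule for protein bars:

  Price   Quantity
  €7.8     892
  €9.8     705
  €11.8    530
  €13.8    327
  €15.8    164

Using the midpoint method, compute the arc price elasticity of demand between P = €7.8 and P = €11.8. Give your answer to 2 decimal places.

-1.25

At P = 7.8, Q = 892; at P = 11.8, Q = 530.
ΔQ = -362, ΔP = 4.0. Midpoints: P̄ = 9.80, Q̄ = 711.0.
ε = (ΔQ/ΔP)(P̄/Q̄) = (-362/4.0)(9.80/711.0).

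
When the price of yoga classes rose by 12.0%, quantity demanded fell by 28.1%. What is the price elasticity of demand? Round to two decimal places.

ε = %ΔQ / %ΔP = (-28.1)/(12.0) = -2.342.

-2.34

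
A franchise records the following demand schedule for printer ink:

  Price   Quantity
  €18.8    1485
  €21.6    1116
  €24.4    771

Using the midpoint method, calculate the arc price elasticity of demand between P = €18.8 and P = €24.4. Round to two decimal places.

At P = 18.8, Q = 1485; at P = 24.4, Q = 771.
ΔQ = -714, ΔP = 5.6. Midpoints: P̄ = 21.60, Q̄ = 1128.0.
ε = (ΔQ/ΔP)(P̄/Q̄) = (-714/5.6)(21.60/1128.0).

-2.44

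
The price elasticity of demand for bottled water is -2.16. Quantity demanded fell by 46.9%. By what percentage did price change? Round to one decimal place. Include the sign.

%ΔP ≈ %ΔQ / ε = (-46.9%)/(-2.16) = 21.71%.

21.7%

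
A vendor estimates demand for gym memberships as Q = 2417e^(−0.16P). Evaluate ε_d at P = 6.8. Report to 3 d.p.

At P = 6.8, Q = 814.262.
dQ/dP = −0.16·2417e^(−0.16P) = −0.16Q = -130.282.
ε = (dQ/dP)(P/Q) = (-130.282)(6.8/814.262).
|ε| > 1, so demand is elastic at this price.

-1.088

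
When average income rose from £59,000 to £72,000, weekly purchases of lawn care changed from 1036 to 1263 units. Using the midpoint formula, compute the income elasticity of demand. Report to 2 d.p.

0.99

ΔQ = 227, ΔI = 13000. Midpoints: Ī = 65,500, Q̄ = 1149.5.
ε_I = (ΔQ/ΔI)(Ī/Q̄) = (227/13000)(65500/1149.5).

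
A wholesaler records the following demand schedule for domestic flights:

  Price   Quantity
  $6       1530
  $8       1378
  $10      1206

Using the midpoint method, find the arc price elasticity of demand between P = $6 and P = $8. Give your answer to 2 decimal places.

At P = 6, Q = 1530; at P = 8, Q = 1378.
ΔQ = -152, ΔP = 2. Midpoints: P̄ = 7.00, Q̄ = 1454.0.
ε = (ΔQ/ΔP)(P̄/Q̄) = (-152/2)(7.00/1454.0).

-0.37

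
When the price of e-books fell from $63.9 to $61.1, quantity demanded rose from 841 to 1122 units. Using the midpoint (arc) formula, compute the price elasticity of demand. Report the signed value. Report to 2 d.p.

-6.39

ΔQ = 1122 − 841 = 281; ΔP = 61.1 − 63.9 = -2.8.
Midpoints: P̄ = 62.50, Q̄ = 981.5.
ε = (ΔQ/ΔP)(P̄/Q̄) = (281/-2.8)(62.50/981.5).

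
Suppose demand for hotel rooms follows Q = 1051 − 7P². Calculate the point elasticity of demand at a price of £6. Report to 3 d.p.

At P = 6, Q = 799.
dQ/dP = −14P = -84.
ε = (dQ/dP)(P/Q) = (-84)(6/799).

-0.631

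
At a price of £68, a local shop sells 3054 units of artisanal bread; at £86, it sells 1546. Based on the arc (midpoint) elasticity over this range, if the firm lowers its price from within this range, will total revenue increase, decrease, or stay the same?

increase

Arc ε = (-1508/18)(77.00/2300.0) ≈ -2.805.
|ε| = 2.80 > 1, so demand is elastic. A price cut therefore raises total revenue.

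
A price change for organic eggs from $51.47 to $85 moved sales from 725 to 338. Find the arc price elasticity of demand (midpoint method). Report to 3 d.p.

ΔQ = 338 − 725 = -387; ΔP = 85 − 51.47 = 33.53.
Midpoints: P̄ = 68.23, Q̄ = 531.5.
ε = (ΔQ/ΔP)(P̄/Q̄) = (-387/33.53)(68.23/531.5).

-1.482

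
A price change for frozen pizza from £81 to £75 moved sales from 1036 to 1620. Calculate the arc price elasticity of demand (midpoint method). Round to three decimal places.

-5.717

ΔQ = 1620 − 1036 = 584; ΔP = 75 − 81 = -6.
Midpoints: P̄ = 78.00, Q̄ = 1328.0.
ε = (ΔQ/ΔP)(P̄/Q̄) = (584/-6)(78.00/1328.0).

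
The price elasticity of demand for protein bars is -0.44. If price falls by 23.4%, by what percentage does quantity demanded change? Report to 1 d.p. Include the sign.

10.3%

%ΔQ ≈ ε × %ΔP = (-0.44)(-23.4%) = 10.30%.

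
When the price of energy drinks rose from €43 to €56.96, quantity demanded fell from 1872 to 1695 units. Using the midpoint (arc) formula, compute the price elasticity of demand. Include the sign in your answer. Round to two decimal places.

ΔQ = 1695 − 1872 = -177; ΔP = 56.96 − 43 = 13.96.
Midpoints: P̄ = 49.98, Q̄ = 1783.5.
ε = (ΔQ/ΔP)(P̄/Q̄) = (-177/13.96)(49.98/1783.5).

-0.36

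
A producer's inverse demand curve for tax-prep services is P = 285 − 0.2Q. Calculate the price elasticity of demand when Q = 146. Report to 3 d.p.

At Q = 146, P = 285 − 0.2(146) = 255.80.
dP/dQ = −0.2, so dQ/dP = 1/(−0.2) = -5.000.
ε = (dQ/dP)(P/Q) = (-5.000)(255.80/146).

-8.760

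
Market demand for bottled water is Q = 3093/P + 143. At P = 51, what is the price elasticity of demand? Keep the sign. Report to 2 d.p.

-0.30

At P = 51, Q = 203.647.
dQ/dP = −3093/P² = -1.189.
ε = (dQ/dP)(P/Q) = (-1.189)(51/203.647).
|ε| < 1, so demand is inelastic at this price.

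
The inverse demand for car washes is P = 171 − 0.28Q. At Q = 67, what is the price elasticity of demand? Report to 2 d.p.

-8.12

At Q = 67, P = 171 − 0.28(67) = 152.24.
dP/dQ = −0.28, so dQ/dP = 1/(−0.28) = -3.571.
ε = (dQ/dP)(P/Q) = (-3.571)(152.24/67).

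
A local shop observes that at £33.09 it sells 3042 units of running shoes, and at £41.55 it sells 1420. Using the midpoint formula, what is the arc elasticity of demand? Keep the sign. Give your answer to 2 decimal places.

ΔQ = 1420 − 3042 = -1622; ΔP = 41.55 − 33.09 = 8.46.
Midpoints: P̄ = 37.32, Q̄ = 2231.0.
ε = (ΔQ/ΔP)(P̄/Q̄) = (-1622/8.46)(37.32/2231.0).

-3.21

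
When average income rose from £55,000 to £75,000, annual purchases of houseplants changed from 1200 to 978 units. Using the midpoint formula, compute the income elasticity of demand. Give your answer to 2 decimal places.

ΔQ = -222, ΔI = 20000. Midpoints: Ī = 65,000, Q̄ = 1089.0.
ε_I = (ΔQ/ΔI)(Ī/Q̄) = (-222/20000)(65000/1089.0).
ε_I < 0, so the good is inferior.

-0.66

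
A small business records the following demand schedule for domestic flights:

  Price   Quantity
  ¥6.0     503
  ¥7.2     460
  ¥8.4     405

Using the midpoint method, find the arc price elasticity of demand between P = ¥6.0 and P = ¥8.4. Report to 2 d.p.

-0.65

At P = 6.0, Q = 503; at P = 8.4, Q = 405.
ΔQ = -98, ΔP = 2.4. Midpoints: P̄ = 7.20, Q̄ = 454.0.
ε = (ΔQ/ΔP)(P̄/Q̄) = (-98/2.4)(7.20/454.0).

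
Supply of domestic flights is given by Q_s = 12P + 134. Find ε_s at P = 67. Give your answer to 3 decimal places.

At P = 67, Q_s = 938.
dQ_s/dP = 12.
ε_s = (dQ_s/dP)(P/Q_s) = (12)(67/938).

0.857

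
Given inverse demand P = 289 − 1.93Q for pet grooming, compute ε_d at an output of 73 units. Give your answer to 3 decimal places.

-1.051

At Q = 73, P = 289 − 1.93(73) = 148.11.
dP/dQ = −1.93, so dQ/dP = 1/(−1.93) = -0.518.
ε = (dQ/dP)(P/Q) = (-0.518)(148.11/73).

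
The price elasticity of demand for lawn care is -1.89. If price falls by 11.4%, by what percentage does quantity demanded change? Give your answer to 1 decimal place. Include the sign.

21.5%

%ΔQ ≈ ε × %ΔP = (-1.89)(-11.4%) = 21.55%.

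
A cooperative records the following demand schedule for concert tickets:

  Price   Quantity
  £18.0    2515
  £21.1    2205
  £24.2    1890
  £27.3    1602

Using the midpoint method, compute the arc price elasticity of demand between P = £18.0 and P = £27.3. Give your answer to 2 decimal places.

-1.08

At P = 18.0, Q = 2515; at P = 27.3, Q = 1602.
ΔQ = -913, ΔP = 9.3. Midpoints: P̄ = 22.65, Q̄ = 2058.5.
ε = (ΔQ/ΔP)(P̄/Q̄) = (-913/9.3)(22.65/2058.5).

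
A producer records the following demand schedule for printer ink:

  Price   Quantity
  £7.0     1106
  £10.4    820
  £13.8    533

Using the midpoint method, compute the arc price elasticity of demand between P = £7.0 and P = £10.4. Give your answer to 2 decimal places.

-0.76

At P = 7.0, Q = 1106; at P = 10.4, Q = 820.
ΔQ = -286, ΔP = 3.4. Midpoints: P̄ = 8.70, Q̄ = 963.0.
ε = (ΔQ/ΔP)(P̄/Q̄) = (-286/3.4)(8.70/963.0).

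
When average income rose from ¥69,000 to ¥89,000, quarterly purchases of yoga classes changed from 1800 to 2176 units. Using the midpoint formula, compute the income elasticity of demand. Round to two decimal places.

0.75

ΔQ = 376, ΔI = 20000. Midpoints: Ī = 79,000, Q̄ = 1988.0.
ε_I = (ΔQ/ΔI)(Ī/Q̄) = (376/20000)(79000/1988.0).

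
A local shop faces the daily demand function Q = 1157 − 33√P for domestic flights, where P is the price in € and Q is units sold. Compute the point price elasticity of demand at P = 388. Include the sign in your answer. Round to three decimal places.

At P = 388, Q = 506.975.
dQ/dP = −33/(2√P) = -0.838.
ε = (dQ/dP)(P/Q) = (-0.838)(388/506.975).
|ε| < 1, so demand is inelastic at this price.

-0.641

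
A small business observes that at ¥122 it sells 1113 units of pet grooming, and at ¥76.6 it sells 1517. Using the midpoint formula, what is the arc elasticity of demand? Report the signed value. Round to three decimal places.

-0.672

ΔQ = 1517 − 1113 = 404; ΔP = 76.6 − 122 = -45.4.
Midpoints: P̄ = 99.30, Q̄ = 1315.0.
ε = (ΔQ/ΔP)(P̄/Q̄) = (404/-45.4)(99.30/1315.0).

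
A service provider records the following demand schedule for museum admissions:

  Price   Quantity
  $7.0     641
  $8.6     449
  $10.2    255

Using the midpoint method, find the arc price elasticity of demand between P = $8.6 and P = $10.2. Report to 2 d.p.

-3.24

At P = 8.6, Q = 449; at P = 10.2, Q = 255.
ΔQ = -194, ΔP = 1.6. Midpoints: P̄ = 9.40, Q̄ = 352.0.
ε = (ΔQ/ΔP)(P̄/Q̄) = (-194/1.6)(9.40/352.0).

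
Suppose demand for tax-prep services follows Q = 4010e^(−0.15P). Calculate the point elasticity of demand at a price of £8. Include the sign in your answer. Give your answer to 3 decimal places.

-1.200

At P = 8, Q = 1207.789.
dQ/dP = −0.15·4010e^(−0.15P) = −0.15Q = -181.168.
ε = (dQ/dP)(P/Q) = (-181.168)(8/1207.789).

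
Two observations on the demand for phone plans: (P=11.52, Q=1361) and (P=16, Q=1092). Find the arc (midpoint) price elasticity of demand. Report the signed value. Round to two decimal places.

ΔQ = 1092 − 1361 = -269; ΔP = 16 − 11.52 = 4.48.
Midpoints: P̄ = 13.76, Q̄ = 1226.5.
ε = (ΔQ/ΔP)(P̄/Q̄) = (-269/4.48)(13.76/1226.5).

-0.67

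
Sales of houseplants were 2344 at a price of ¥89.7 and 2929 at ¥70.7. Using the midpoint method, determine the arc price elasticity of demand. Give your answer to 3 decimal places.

ΔQ = 2929 − 2344 = 585; ΔP = 70.7 − 89.7 = -19.
Midpoints: P̄ = 80.20, Q̄ = 2636.5.
ε = (ΔQ/ΔP)(P̄/Q̄) = (585/-19)(80.20/2636.5).

-0.937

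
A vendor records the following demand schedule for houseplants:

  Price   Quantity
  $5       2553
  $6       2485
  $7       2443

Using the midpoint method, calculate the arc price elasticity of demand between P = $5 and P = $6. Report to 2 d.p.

-0.15

At P = 5, Q = 2553; at P = 6, Q = 2485.
ΔQ = -68, ΔP = 1. Midpoints: P̄ = 5.50, Q̄ = 2519.0.
ε = (ΔQ/ΔP)(P̄/Q̄) = (-68/1)(5.50/2519.0).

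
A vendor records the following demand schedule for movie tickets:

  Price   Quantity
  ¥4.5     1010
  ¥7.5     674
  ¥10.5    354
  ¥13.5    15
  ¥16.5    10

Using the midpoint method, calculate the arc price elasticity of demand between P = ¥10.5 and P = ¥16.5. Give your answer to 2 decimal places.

-4.25

At P = 10.5, Q = 354; at P = 16.5, Q = 10.
ΔQ = -344, ΔP = 6.0. Midpoints: P̄ = 13.50, Q̄ = 182.0.
ε = (ΔQ/ΔP)(P̄/Q̄) = (-344/6.0)(13.50/182.0).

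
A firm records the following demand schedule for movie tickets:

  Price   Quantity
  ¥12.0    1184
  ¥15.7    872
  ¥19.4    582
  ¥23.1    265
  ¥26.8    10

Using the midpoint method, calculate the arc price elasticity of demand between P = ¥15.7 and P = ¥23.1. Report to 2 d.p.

At P = 15.7, Q = 872; at P = 23.1, Q = 265.
ΔQ = -607, ΔP = 7.4. Midpoints: P̄ = 19.40, Q̄ = 568.5.
ε = (ΔQ/ΔP)(P̄/Q̄) = (-607/7.4)(19.40/568.5).

-2.80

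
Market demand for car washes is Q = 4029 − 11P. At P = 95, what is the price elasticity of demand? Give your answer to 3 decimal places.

-0.350

At P = 95, Q = 2984.
dQ/dP = −11.
ε = (dQ/dP)(P/Q) = (-11)(95/2984).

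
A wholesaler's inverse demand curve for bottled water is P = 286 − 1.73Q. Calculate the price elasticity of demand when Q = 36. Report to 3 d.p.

At Q = 36, P = 286 − 1.73(36) = 223.72.
dP/dQ = −1.73, so dQ/dP = 1/(−1.73) = -0.578.
ε = (dQ/dP)(P/Q) = (-0.578)(223.72/36).

-3.592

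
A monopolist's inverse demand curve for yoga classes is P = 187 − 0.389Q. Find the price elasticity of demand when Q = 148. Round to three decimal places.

At Q = 148, P = 187 − 0.389(148) = 129.43.
dP/dQ = −0.389, so dQ/dP = 1/(−0.389) = -2.571.
ε = (dQ/dP)(P/Q) = (-2.571)(129.43/148).

-2.248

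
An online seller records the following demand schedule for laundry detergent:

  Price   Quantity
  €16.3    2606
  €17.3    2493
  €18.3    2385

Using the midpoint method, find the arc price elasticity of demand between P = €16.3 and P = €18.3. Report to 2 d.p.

At P = 16.3, Q = 2606; at P = 18.3, Q = 2385.
ΔQ = -221, ΔP = 2.0. Midpoints: P̄ = 17.30, Q̄ = 2495.5.
ε = (ΔQ/ΔP)(P̄/Q̄) = (-221/2.0)(17.30/2495.5).

-0.77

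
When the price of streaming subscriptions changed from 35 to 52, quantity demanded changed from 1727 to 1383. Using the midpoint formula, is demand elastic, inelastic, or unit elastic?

Arc ε ≈ -0.566.
|ε| = 0.57 < 1.

inelastic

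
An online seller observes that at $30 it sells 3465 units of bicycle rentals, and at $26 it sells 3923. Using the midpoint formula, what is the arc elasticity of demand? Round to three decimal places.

ΔQ = 3923 − 3465 = 458; ΔP = 26 − 30 = -4.
Midpoints: P̄ = 28.00, Q̄ = 3694.0.
ε = (ΔQ/ΔP)(P̄/Q̄) = (458/-4)(28.00/3694.0).

-0.868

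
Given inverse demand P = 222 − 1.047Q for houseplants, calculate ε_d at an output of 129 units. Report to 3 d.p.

At Q = 129, P = 222 − 1.047(129) = 86.94.
dP/dQ = −1.047, so dQ/dP = 1/(−1.047) = -0.955.
ε = (dQ/dP)(P/Q) = (-0.955)(86.94/129).

-0.644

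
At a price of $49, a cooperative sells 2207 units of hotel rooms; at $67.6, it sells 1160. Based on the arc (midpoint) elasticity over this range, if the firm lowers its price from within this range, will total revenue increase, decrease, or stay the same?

increase

Arc ε = (-1047/18.6)(58.30/1683.5) ≈ -1.949.
|ε| = 1.95 > 1, so demand is elastic. A price cut therefore raises total revenue.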